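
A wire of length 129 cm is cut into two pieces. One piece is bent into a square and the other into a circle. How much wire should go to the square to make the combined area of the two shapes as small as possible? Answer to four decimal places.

72.2528

Let x be the length used for the square. Square side x/4; circle radius (129−x)/(2π).
A(x) = (x/4)² + π·((129−x)/(2π))² = x²/16 + (129−x)²/(4π) for 0 ≤ x ≤ 129. A'(x) = x/8 − (129−x)/(2π) = 0 gives x = 4·129/(π+4) ≈ 72.2528.
A'' = 1/8 + 1/(2π) > 0, so this gives the minimum combined area; x ≈ 72.2528 cm to the square.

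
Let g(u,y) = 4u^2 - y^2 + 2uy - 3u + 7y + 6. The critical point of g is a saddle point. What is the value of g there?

349/20

∂g/∂u = 8u + 2y - 3 = 0 and ∂g/∂y = 2u - 2y + 7 = 0, so (u, y) = (-2/5, 31/10).
The Hessian has g_{uu} = 8, g_{yy} = -2, g_{uy} = 2, giving D = -20 < 0, so the point is a saddle point.
g(-2/5, 31/10) = 349/20.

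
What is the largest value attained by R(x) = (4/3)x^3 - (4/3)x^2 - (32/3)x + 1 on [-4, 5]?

R'(x) = 4x^2 - (8/3)x - 32/3, which vanishes at x = -4/3 and x = 2.
Candidates: R(-4) = -63, R(-4/3) = 785/81, R(2) = -15, R(5) = 81.
The maximum over the interval is 81, attained at x = 5.

81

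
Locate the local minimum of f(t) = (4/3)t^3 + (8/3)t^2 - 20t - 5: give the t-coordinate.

f'(t) = 4t^2 + (16/3)t - 20. Setting f'(t) = 0 gives t ∈ {-3, 5/3}.
f''(t) = 8t + 16/3. f''(-3) = -56/3 < 0 ⇒ local maximum; f''(5/3) = 56/3 > 0 ⇒ local minimum.
Thus f has its local minimum at t = 5/3, with value -2005/81.

5/3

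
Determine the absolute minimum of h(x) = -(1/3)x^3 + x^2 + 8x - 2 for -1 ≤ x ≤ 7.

The derivative is -x^2 + 2x + 8, whose only zero in [-1, 7] is x = 4.
Compare values at every candidate in [-1, 7]: h(-1) = -26/3,  h(4) = 74/3,  h(7) = -34/3.
So the minimum is h(7) = -34/3.

-34/3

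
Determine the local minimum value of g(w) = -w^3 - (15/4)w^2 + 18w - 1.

Critical points: g'(w) = -3w^2 - (15/2)w + 18 vanishes at w = -4, 3/2.
g''(w) = -6w - 15/2. g''(-4) = 33/2 > 0 ⇒ local minimum; g''(3/2) = -33/2 < 0 ⇒ local maximum.
The local minimum is g(-4) = -69.

-69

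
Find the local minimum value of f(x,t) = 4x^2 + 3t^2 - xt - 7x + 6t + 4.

∂f/∂x = 8x - t - 7 = 0 and ∂f/∂t = -x + 6t + 6 = 0, so (x, t) = (36/47, -41/47).
The Hessian has f_{xx} = 8, f_{tt} = 6, f_{xt} = -1, giving D = 47 > 0 with f_{xx} > 0, so the point is a local minimum.
f(36/47, -41/47) = -61/47.

-61/47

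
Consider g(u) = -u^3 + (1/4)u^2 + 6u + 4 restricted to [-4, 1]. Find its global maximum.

48

g'(u) = -3u^2 + (1/2)u + 6, whose only zero in [-4, 1] is u = -4/3.
Evaluating at the critical points and endpoints: g(-4) = 48; g(-4/3) = -32/27; g(1) = 37/4.
Hence the absolute maximum is 48 at u = -4.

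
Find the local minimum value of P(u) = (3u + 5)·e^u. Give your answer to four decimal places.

Differentiating with the product rule gives P'(u) = (3u + 8)·e^u. Since e^u > 0, the only critical point is u = -8/3.
P''(-8/3) has the same sign as 3 > 0, so this is a local minimum.
P(-8/3) = (-3)·e^(-8/3) ≈ -0.2085.

-0.2085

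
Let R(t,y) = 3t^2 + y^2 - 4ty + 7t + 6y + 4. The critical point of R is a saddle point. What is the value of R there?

341/4

∂R/∂t = 6t - 4y + 7 = 0 and ∂R/∂y = -4t + 2y + 6 = 0, so (t, y) = (19/2, 16).
The Hessian has R_{tt} = 6, R_{yy} = 2, R_{ty} = -4, giving D = -4 < 0, so the point is a saddle point.
R(19/2, 16) = 341/4.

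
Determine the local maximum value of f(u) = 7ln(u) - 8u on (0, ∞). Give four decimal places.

f'(u) = 7/u − 8 = 0 gives u = 7/8.
f''(u) = -7/u², which is negative for u > 0, so this is a local maximum.
f(7/8) = 7·ln(7/8) - 7 ≈ -7.9347.

-7.9347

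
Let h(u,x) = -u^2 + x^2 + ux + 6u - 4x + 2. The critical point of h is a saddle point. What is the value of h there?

54/5

∂h/∂u = -2u + x + 6 = 0 and ∂h/∂x = u + 2x - 4 = 0, so (u, x) = (16/5, 2/5).
The Hessian has h_{uu} = -2, h_{xx} = 2, h_{ux} = 1, giving D = -5 < 0, so the point is a saddle point.
h(16/5, 2/5) = 54/5.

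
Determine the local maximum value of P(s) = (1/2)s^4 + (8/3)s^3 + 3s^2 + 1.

P'(s) = 2s^3 + 8s^2 + 6s. Setting P'(s) = 0 gives s ∈ {-3, -1, 0}.
Since P''(s) = 6s^2 + 16s + 6, we get P''(-3) = 12 > 0 ⇒ local minimum; P''(-1) = -4 < 0 ⇒ local maximum; P''(0) = 6 > 0 ⇒ local minimum.
The local maximum is P(-1) = 11/6.

11/6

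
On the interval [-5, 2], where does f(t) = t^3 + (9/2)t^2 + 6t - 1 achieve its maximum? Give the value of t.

The derivative is 3t^2 + 9t + 6, which vanishes at t = -2 and t = -1.
Evaluating at the critical points and endpoints: f(-5) = -87/2; f(-2) = -3; f(-1) = -7/2; f(2) = 37.
So the maximum is f(2) = 37.

2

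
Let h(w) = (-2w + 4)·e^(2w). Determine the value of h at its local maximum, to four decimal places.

20.0855

h'(w) = (-2)·e^(2w) + (-2w + 4)·2·e^(2w) = (-4w + 6)·e^(2w). Since e^(2w) > 0, the only critical point is w = 3/2.
h''(3/2) has the same sign as -4 < 0, so this is a local maximum.
h(3/2) = (1)·e^(3) ≈ 20.0855.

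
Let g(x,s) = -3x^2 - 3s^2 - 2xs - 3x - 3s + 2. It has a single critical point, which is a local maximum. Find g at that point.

∂g/∂x = -6x - 2s - 3 = 0 and ∂g/∂s = -2x - 6s - 3 = 0, so (x, s) = (-3/8, -3/8).
The Hessian has g_{xx} = -6, g_{ss} = -6, g_{xs} = -2, giving D = 32 > 0 with g_{xx} < 0, so the point is a local maximum.
g(-3/8, -3/8) = 25/8.

25/8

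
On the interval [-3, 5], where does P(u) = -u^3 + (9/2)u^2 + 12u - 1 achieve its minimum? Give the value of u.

P'(u) = -3u^2 + 9u + 12, which vanishes at u = -1 and u = 4.
Evaluating at the critical points and endpoints: P(-3) = 61/2,  P(-1) = -15/2,  P(4) = 55,  P(5) = 93/2.
Hence the absolute minimum is -15/2 at u = -1.

-1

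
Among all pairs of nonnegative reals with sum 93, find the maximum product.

With x + y = 93, the product is P(x) = x(93 − x).
P'(x) = 93 − 2x = 0 gives x = 93/2; P'' = −2 < 0, so this is the maximum.
P = 93/2·93/2 = 8649/4.

8649/4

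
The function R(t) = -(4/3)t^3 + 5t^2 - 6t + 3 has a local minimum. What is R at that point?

2/3

Critical points: R'(t) = -4t^2 + 10t - 6 vanishes at t = 1, 3/2.
R''(t) = -8t + 10. R''(1) = 2 > 0 ⇒ local minimum; R''(3/2) = -2 < 0 ⇒ local maximum.
So the local minimum value is R(1) = 2/3.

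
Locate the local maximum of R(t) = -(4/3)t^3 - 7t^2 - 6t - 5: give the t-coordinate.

-1/2

R'(t) = -4t^2 - 14t - 6 = 0 at t = -3, -1/2.
Since R''(t) = -8t - 14, we get R''(-3) = 10 > 0 ⇒ local minimum; R''(-1/2) = -10 < 0 ⇒ local maximum.
So the local maximum value is R(-1/2) = -43/12.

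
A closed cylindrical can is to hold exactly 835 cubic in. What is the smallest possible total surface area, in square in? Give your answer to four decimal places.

490.8764

With radius r and height h, πr²h = 835 so h = 835/(πr²), and S(r) = 2πr² + 2πrh = 2πr² + 2·835/r.
S'(r) = 4πr − 2·835/r² = 0 ⇒ r³ = 835/(2π), so r ≈ 5.1031 and h = 2r ≈ 10.2062.
S''(r) = 4π + 4·835/r³ > 0, so this is the minimum; S ≈ 490.8764.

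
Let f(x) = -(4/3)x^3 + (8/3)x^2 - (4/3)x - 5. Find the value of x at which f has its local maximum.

1

Critical points: f'(x) = -4x^2 + (16/3)x - 4/3 vanishes at x = 1/3, 1.
f''(x) = -8x + 16/3. f''(1/3) = 8/3 > 0 ⇒ local minimum; f''(1) = -8/3 < 0 ⇒ local maximum.
Thus f has its local maximum at x = 1, with value -5.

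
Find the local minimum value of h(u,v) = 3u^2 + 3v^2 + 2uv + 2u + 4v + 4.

21/8

∂h/∂u = 6u + 2v + 2 = 0 and ∂h/∂v = 2u + 6v + 4 = 0, so (u, v) = (-1/8, -5/8).
The Hessian has h_{uu} = 6, h_{vv} = 6, h_{uv} = 2, giving D = 32 > 0 with h_{uu} > 0, so the point is a local minimum.
h(-1/8, -5/8) = 21/8.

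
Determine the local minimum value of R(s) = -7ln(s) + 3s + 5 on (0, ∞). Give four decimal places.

6.0689

R'(s) = -7/s + 3 = 0 gives s = 7/3.
R''(s) = 7/s², which is positive for s > 0, so this is a local minimum.
R(7/3) = -7·ln(7/3) + 7 + 5 ≈ 6.0689.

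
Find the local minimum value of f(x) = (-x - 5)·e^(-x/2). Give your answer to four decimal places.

Differentiating with the product rule gives f'(x) = ((1/2)x + 3/2)·e^(-x/2). Since e^(-x/2) > 0, the only critical point is x = -3.
f''(-3) has the same sign as 1/2 > 0, so this is a local minimum.
f(-3) = (-2)·e^(3/2) ≈ -8.9634.

-8.9634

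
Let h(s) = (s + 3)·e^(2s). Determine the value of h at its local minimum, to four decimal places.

-0.0005

h'(s) = 1·e^(2s) + (s + 3)·2·e^(2s) = (2s + 7)·e^(2s). Since e^(2s) > 0, the only critical point is s = -7/2.
h''(-7/2) has the same sign as 2 > 0, so this is a local minimum.
h(-7/2) = (-1/2)·e^(-7) ≈ -0.0005.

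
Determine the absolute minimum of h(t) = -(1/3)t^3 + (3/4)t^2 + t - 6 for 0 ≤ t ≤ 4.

Differentiating, h'(t) = -t^2 + (3/2)t + 1; whose only zero in [0, 4] is t = 2.
Evaluating at the critical points and endpoints: h(0) = -6,  h(2) = -11/3,  h(4) = -34/3.
So the minimum is h(4) = -34/3.

-34/3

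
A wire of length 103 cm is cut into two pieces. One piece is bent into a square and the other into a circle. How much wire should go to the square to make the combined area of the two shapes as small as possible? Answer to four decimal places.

57.6902

Let x be the length used for the square. Square side x/4; circle radius (103−x)/(2π).
A(x) = (x/4)² + π·((103−x)/(2π))² = x²/16 + (103−x)²/(4π) for 0 ≤ x ≤ 103. A'(x) = x/8 − (103−x)/(2π) = 0 gives x = 4·103/(π+4) ≈ 57.6902.
A'' = 1/8 + 1/(2π) > 0, so this gives the minimum combined area; x ≈ 57.6902 cm to the square.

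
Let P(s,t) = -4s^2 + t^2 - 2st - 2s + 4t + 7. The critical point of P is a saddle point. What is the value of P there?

∂P/∂s = -8s - 2t - 2 = 0 and ∂P/∂t = -2s + 2t + 4 = 0, so (s, t) = (1/5, -9/5).
The Hessian has P_{ss} = -8, P_{tt} = 2, P_{st} = -2, giving D = -20 < 0, so the point is a saddle point.
P(1/5, -9/5) = 16/5.

16/5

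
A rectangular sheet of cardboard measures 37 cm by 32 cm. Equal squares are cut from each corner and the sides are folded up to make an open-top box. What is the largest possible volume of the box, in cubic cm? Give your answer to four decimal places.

With cut size x, the volume is V(x) = x(37 − 2x)(32 − 2x) for 0 < x < 16.
V'(x) = 12x^2 − 276x + 1184. Setting V'(x) = 0 gives x ≈ 5.7049 (the root in (0, 16)).
V''(x) = 24x − 276 is negative there, so this is the maximum; V ≈ 3005.9537.

3005.9537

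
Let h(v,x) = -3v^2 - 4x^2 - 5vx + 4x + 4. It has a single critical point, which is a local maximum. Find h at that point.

∂h/∂v = -6v - 5x = 0 and ∂h/∂x = -5v - 8x + 4 = 0, so (v, x) = (-20/23, 24/23).
The Hessian has h_{vv} = -6, h_{xx} = -8, h_{vx} = -5, giving D = 23 > 0 with h_{vv} < 0, so the point is a local maximum.
h(-20/23, 24/23) = 140/23.

140/23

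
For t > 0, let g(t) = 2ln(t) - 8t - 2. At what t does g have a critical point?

g'(t) = 2/t − 8 = 0 gives t = 1/4.
g''(t) = -2/t², which is negative for t > 0, so this is a local maximum.
g(1/4) = 2·ln(1/4) - 2 - 2 ≈ -6.7726.

1/4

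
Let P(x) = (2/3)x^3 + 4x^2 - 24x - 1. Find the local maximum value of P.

143

P'(x) = 2x^2 + 8x - 24. Setting P'(x) = 0 gives x ∈ {-6, 2}.
Second-derivative test with P''(x) = 4x + 8: P''(-6) = -16 < 0 ⇒ local maximum; P''(2) = 16 > 0 ⇒ local minimum.
The local maximum is P(-6) = 143.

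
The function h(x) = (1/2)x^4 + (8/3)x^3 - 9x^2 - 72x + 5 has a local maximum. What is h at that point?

Critical points: h'(x) = 2x^3 + 8x^2 - 18x - 72 vanishes at x = -4, -3, 3.
h''(x) = 6x^2 + 16x - 18. h''(-4) = 14 > 0 ⇒ local minimum; h''(-3) = -12 < 0 ⇒ local maximum; h''(3) = 84 > 0 ⇒ local minimum.
So the local maximum value is h(-3) = 217/2.

217/2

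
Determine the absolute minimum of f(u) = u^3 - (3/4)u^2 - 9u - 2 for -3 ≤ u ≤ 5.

-15

f'(u) = 3u^2 - (3/2)u - 9, which vanishes at u = -3/2 and u = 2.
Compare values at every candidate in [-3, 5]: f(-3) = -35/4, f(-3/2) = 103/16, f(2) = -15, f(5) = 237/4.
So the minimum is f(2) = -15.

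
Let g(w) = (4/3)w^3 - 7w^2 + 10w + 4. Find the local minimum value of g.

g'(w) = 4w^2 - 14w + 10. Setting g'(w) = 0 gives w ∈ {1, 5/2}.
Since g''(w) = 8w - 14, we get g''(1) = -6 < 0 ⇒ local maximum; g''(5/2) = 6 > 0 ⇒ local minimum.
Thus g has its local minimum at w = 5/2, with value 73/12.

73/12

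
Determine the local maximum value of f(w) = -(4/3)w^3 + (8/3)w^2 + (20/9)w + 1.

Critical points: f'(w) = -4w^2 + (16/3)w + 20/9 vanishes at w = -1/3, 5/3.
Since f''(w) = -8w + 16/3, we get f''(-1/3) = 8 > 0 ⇒ local minimum; f''(5/3) = -8 < 0 ⇒ local maximum.
The local maximum is f(5/3) = 481/81.

481/81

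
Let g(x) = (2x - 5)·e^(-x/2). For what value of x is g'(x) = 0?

Differentiating with the product rule gives g'(x) = (-x + 9/2)·e^(-x/2). Since e^(-x/2) > 0, the only critical point is x = 9/2.
g''(9/2) has the same sign as -1 < 0, so this is a local maximum.
g(9/2) = (4)·e^(-9/4) ≈ 0.4216.

9/2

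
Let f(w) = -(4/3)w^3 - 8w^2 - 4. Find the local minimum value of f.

-140/3

Critical points: f'(w) = -4w^2 - 16w vanishes at w = -4, 0.
Since f''(w) = -8w - 16, we get f''(-4) = 16 > 0 ⇒ local minimum; f''(0) = -16 < 0 ⇒ local maximum.
So the local minimum value is f(-4) = -140/3.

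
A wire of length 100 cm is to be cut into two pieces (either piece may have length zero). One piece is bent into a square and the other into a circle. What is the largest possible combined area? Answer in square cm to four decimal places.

795.7747

Let x be the length used for the square. Square side x/4; circle radius (100−x)/(2π).
A(x) = (x/4)² + π·((100−x)/(2π))² = x²/16 + (100−x)²/(4π) for 0 ≤ x ≤ 100. A'(x) = x/8 − (100−x)/(2π) = 0 gives x = 4·100/(π+4) ≈ 56.0099.
A'' > 0, so the interior critical point is a minimum; the maximum is at an endpoint. A(0) = 795.7747 and A(100) = 625.0000, so the largest area is 795.7747.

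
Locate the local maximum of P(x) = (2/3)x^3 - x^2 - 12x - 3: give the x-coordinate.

P'(x) = 2x^2 - 2x - 12. Setting P'(x) = 0 gives x ∈ {-2, 3}.
Second-derivative test with P''(x) = 4x - 2: P''(-2) = -10 < 0 ⇒ local maximum; P''(3) = 10 > 0 ⇒ local minimum.
So the local maximum value is P(-2) = 35/3.

-2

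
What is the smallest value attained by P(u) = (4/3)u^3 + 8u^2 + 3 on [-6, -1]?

The derivative is 4u^2 + 16u, whose only zero in [-6, -1] is u = -4.
Evaluating at the critical points and endpoints: P(-6) = 3, P(-4) = 137/3, P(-1) = 29/3.
Hence the absolute minimum is 3 at u = -6.

3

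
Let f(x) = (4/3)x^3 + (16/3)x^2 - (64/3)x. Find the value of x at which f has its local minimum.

4/3

Critical points: f'(x) = 4x^2 + (32/3)x - 64/3 vanishes at x = -4, 4/3.
f''(x) = 8x + 32/3. f''(-4) = -64/3 < 0 ⇒ local maximum; f''(4/3) = 64/3 > 0 ⇒ local minimum.
So the local minimum value is f(4/3) = -1280/81.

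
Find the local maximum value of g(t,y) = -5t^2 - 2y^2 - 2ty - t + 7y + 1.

∂g/∂t = -10t - 2y - 1 = 0 and ∂g/∂y = -2t - 4y + 7 = 0, so (t, y) = (-1/2, 2).
The Hessian has g_{tt} = -10, g_{yy} = -4, g_{ty} = -2, giving D = 36 > 0 with g_{tt} < 0, so the point is a local maximum.
g(-1/2, 2) = 33/4.

33/4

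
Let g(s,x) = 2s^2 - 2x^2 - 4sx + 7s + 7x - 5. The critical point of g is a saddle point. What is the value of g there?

∂g/∂s = 4s - 4x + 7 = 0 and ∂g/∂x = -4s - 4x + 7 = 0, so (s, x) = (0, 7/4).
The Hessian has g_{ss} = 4, g_{xx} = -4, g_{sx} = -4, giving D = -32 < 0, so the point is a saddle point.
g(0, 7/4) = 9/8.

9/8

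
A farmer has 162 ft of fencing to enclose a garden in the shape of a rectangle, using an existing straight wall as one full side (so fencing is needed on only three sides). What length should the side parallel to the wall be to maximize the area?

Let the sides perpendicular to the wall have length x and the parallel side y, so 2x + y = 162 and the area is A = xy = x(162 − 2x).
A'(x) = 162 − 4x = 0 gives x = 81/2, and A''(x) = −4 < 0 confirms a maximum.
Then y = 162 − 2·81/2 = 81 and A = 6561/2.

81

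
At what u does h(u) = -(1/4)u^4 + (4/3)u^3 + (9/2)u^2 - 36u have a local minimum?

Critical points: h'(u) = -u^3 + 4u^2 + 9u - 36 vanishes at u = -3, 3, 4.
Second-derivative test with h''(u) = -3u^2 + 8u + 9: h''(-3) = -42 < 0 ⇒ local maximum; h''(3) = 6 > 0 ⇒ local minimum; h''(4) = -7 < 0 ⇒ local maximum.
The local minimum is h(3) = -207/4.

3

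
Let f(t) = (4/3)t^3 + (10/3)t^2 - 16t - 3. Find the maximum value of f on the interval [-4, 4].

Differentiating, f'(t) = 4t^2 + (20/3)t - 16; which vanishes at t = -3 and t = 4/3.
Compare values at every candidate in [-4, 4]: f(-4) = 29,  f(-3) = 39,  f(4/3) = -1235/81,  f(4) = 215/3.
The maximum over the interval is 215/3, attained at t = 4.

215/3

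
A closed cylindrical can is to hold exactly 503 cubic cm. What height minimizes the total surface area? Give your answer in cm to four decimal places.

With radius r and height h, πr²h = 503 so h = 503/(πr²), and S(r) = 2πr² + 2πrh = 2πr² + 2·503/r.
S'(r) = 4πr − 2·503/r² = 0 ⇒ r³ = 503/(2π), so r ≈ 4.3099 and h = 2r ≈ 8.6197.
S''(r) = 4π + 4·503/r³ > 0, so this is the minimum; S ≈ 350.1278.

8.6197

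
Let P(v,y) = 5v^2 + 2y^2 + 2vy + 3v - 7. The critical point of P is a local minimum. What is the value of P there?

-15/2

∂P/∂v = 10v + 2y + 3 = 0 and ∂P/∂y = 2v + 4y = 0, so (v, y) = (-1/3, 1/6).
The Hessian has P_{vv} = 10, P_{yy} = 4, P_{vy} = 2, giving D = 36 > 0 with P_{vv} > 0, so the point is a local minimum.
P(-1/3, 1/6) = -15/2.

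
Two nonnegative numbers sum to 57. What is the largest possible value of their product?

3249/4

With x + y = 57, the product is P(x) = x(57 − x).
P'(x) = 57 − 2x = 0 gives x = 57/2; P'' = −2 < 0, so this is the maximum.
P = 57/2·57/2 = 3249/4.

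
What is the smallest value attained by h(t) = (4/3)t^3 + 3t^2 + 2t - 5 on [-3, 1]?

Differentiating, h'(t) = 4t^2 + 6t + 2; which vanishes at t = -1 and t = -1/2.
Compare values at every candidate in [-3, 1]: h(-3) = -20; h(-1) = -16/3; h(-1/2) = -65/12; h(1) = 4/3.
Hence the absolute minimum is -20 at t = -3.

-20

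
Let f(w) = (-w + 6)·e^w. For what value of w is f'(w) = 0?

5

Differentiating with the product rule gives f'(w) = (-w + 5)·e^w. Since e^w > 0, the only critical point is w = 5.
f''(5) has the same sign as -1 < 0, so this is a local maximum.
f(5) = (1)·e^(5) ≈ 148.4132.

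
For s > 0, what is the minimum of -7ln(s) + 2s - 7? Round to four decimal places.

P'(s) = -7/s + 2 = 0 gives s = 7/2.
P''(s) = 7/s², which is positive for s > 0, so this is a local minimum.
P(7/2) = -7·ln(7/2) + 7 - 7 ≈ -8.7693.

-8.7693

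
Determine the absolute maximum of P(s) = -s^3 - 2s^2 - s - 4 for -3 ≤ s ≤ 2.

8

The derivative is -3s^2 - 4s - 1, which vanishes at s = -1 and s = -1/3.
Compare values at every candidate in [-3, 2]: P(-3) = 8, P(-1) = -4, P(-1/3) = -104/27, P(2) = -22.
So the maximum is P(-3) = 8.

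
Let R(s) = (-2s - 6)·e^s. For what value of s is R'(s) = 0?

-4

Differentiating with the product rule gives R'(s) = (-2s - 8)·e^s. Since e^s > 0, the only critical point is s = -4.
R''(-4) has the same sign as -2 < 0, so this is a local maximum.
R(-4) = (2)·e^(-4) ≈ 0.0366.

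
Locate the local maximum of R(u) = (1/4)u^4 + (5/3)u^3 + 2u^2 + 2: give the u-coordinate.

R'(u) = u^3 + 5u^2 + 4u. Setting R'(u) = 0 gives u ∈ {-4, -1, 0}.
Since R''(u) = 3u^2 + 10u + 4, we get R''(-4) = 12 > 0 ⇒ local minimum; R''(-1) = -3 < 0 ⇒ local maximum; R''(0) = 4 > 0 ⇒ local minimum.
The local maximum is R(-1) = 31/12.

-1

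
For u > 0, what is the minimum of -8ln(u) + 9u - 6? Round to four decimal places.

2.9423

g'(u) = -8/u + 9 = 0 gives u = 8/9.
g''(u) = 8/u², which is positive for u > 0, so this is a local minimum.
g(8/9) = -8·ln(8/9) + 8 - 6 ≈ 2.9423.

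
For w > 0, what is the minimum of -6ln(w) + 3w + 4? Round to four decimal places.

h'(w) = -6/w + 3 = 0 gives w = 2.
h''(w) = 6/w², which is positive for w > 0, so this is a local minimum.
h(2) = -6·ln(2) + 6 + 4 ≈ 5.8411.

5.8411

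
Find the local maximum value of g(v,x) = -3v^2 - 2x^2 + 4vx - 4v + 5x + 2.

43/8

∂g/∂v = -6v + 4x - 4 = 0 and ∂g/∂x = 4v - 4x + 5 = 0, so (v, x) = (1/2, 7/4).
The Hessian has g_{vv} = -6, g_{xx} = -4, g_{vx} = 4, giving D = 8 > 0 with g_{vv} < 0, so the point is a local maximum.
g(1/2, 7/4) = 43/8.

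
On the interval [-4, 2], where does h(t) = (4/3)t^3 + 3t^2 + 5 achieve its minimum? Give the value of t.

h'(t) = 4t^2 + 6t, which vanishes at t = -3/2 and t = 0.
Evaluating at the critical points and endpoints: h(-4) = -97/3,  h(-3/2) = 29/4,  h(0) = 5,  h(2) = 83/3.
Hence the absolute minimum is -97/3 at t = -4.

-4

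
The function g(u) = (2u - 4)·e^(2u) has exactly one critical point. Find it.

By the product rule, g'(u) = (4u - 6)·e^(2u). Since e^(2u) > 0, the only critical point is u = 3/2.
g''(3/2) has the same sign as 4 > 0, so this is a local minimum.
g(3/2) = (-1)·e^(3) ≈ -20.0855.

3/2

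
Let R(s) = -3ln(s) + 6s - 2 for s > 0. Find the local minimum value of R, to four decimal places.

R'(s) = -3/s + 6 = 0 gives s = 1/2.
R''(s) = 3/s², which is positive for s > 0, so this is a local minimum.
R(1/2) = -3·ln(1/2) + 3 - 2 ≈ 3.0794.

3.0794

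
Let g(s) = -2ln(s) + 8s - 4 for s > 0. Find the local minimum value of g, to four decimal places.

0.7726

g'(s) = -2/s + 8 = 0 gives s = 1/4.
g''(s) = 2/s², which is positive for s > 0, so this is a local minimum.
g(1/4) = -2·ln(1/4) + 2 - 4 ≈ 0.7726.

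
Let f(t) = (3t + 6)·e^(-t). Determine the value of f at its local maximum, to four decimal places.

8.1548

By the product rule, f'(t) = (-3t - 3)·e^(-t). Since e^(-t) > 0, the only critical point is t = -1.
f''(-1) has the same sign as -3 < 0, so this is a local maximum.
f(-1) = (3)·e^(1) ≈ 8.1548.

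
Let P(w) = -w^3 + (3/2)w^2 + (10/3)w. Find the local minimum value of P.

P'(w) = -3w^2 + 3w + 10/3. Setting P'(w) = 0 gives w ∈ {-2/3, 5/3}.
Second-derivative test with P''(w) = -6w + 3: P''(-2/3) = 7 > 0 ⇒ local minimum; P''(5/3) = -7 < 0 ⇒ local maximum.
Thus P has its local minimum at w = -2/3, with value -34/27.

-34/27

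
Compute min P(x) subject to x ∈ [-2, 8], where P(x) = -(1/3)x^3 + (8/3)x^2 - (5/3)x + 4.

-28/3

The derivative is -x^2 + (16/3)x - 5/3, which vanishes at x = 1/3 and x = 5.
Compare values at every candidate in [-2, 8]: P(-2) = 62/3; P(1/3) = 302/81; P(5) = 62/3; P(8) = -28/3.
The minimum over the interval is -28/3, attained at x = 8.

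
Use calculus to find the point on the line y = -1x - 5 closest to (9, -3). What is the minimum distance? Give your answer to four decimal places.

Minimize D(x)^2 = (x - 9)^2 + (-x - 2)^2.
d/dx[D^2] = 2(x - 9) + 2·(-1)·(-x - 2) = 0 ⇒ x = 7/2.
Then y = -17/2 and the distance is √(121/2) ≈ 7.7782.

7.7782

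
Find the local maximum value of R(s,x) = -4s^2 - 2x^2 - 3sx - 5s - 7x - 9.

∂R/∂s = -8s - 3x - 5 = 0 and ∂R/∂x = -3s - 4x - 7 = 0, so (s, x) = (1/23, -41/23).
The Hessian has R_{ss} = -8, R_{xx} = -4, R_{sx} = -3, giving D = 23 > 0 with R_{ss} < 0, so the point is a local maximum.
R(1/23, -41/23) = -66/23.

-66/23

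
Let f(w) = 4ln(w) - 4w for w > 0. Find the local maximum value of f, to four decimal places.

-4.0000

f'(w) = 4/w − 4 = 0 gives w = 1.
f''(w) = -4/w², which is negative for w > 0, so this is a local maximum.
f(1) = 4·ln(1) - 4 ≈ -4.0000.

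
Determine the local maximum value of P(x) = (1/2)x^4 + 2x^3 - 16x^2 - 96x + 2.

265/2

P'(x) = 2x^3 + 6x^2 - 32x - 96. Setting P'(x) = 0 gives x ∈ {-4, -3, 4}.
P''(x) = 6x^2 + 12x - 32. P''(-4) = 16 > 0 ⇒ local minimum; P''(-3) = -14 < 0 ⇒ local maximum; P''(4) = 112 > 0 ⇒ local minimum.
Thus P has its local maximum at x = -3, with value 265/2.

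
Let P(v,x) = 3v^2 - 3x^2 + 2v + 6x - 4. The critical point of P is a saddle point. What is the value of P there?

-4/3

∂P/∂v = 6v + 2 = 0 and ∂P/∂x = -6x + 6 = 0, so (v, x) = (-1/3, 1).
The Hessian has P_{vv} = 6, P_{xx} = -6, P_{vx} = 0, giving D = -36 < 0, so the point is a saddle point.
P(-1/3, 1) = -4/3.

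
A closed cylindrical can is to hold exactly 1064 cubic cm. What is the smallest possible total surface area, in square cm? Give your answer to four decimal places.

576.9555

With radius r and height h, πr²h = 1064 so h = 1064/(πr²), and S(r) = 2πr² + 2πrh = 2πr² + 2·1064/r.
S'(r) = 4πr − 2·1064/r² = 0 ⇒ r³ = 1064/(2π), so r ≈ 5.5325 and h = 2r ≈ 11.0650.
S''(r) = 4π + 4·1064/r³ > 0, so this is the minimum; S ≈ 576.9555.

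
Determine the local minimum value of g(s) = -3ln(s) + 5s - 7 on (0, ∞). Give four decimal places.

-2.4675

g'(s) = -3/s + 5 = 0 gives s = 3/5.
g''(s) = 3/s², which is positive for s > 0, so this is a local minimum.
g(3/5) = -3·ln(3/5) + 3 - 7 ≈ -2.4675.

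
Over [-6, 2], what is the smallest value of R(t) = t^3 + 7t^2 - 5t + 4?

85/27

The derivative is 3t^2 + 14t - 5, which vanishes at t = -5 and t = 1/3.
Candidates: R(-6) = 70, R(-5) = 79, R(1/3) = 85/27, R(2) = 30.
Hence the absolute minimum is 85/27 at t = 1/3.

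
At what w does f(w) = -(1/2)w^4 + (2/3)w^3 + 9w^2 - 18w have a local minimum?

Critical points: f'(w) = -2w^3 + 2w^2 + 18w - 18 vanishes at w = -3, 1, 3.
Since f''(w) = -6w^2 + 4w + 18, we get f''(-3) = -48 < 0 ⇒ local maximum; f''(1) = 16 > 0 ⇒ local minimum; f''(3) = -24 < 0 ⇒ local maximum.
So the local minimum value is f(1) = -53/6.

1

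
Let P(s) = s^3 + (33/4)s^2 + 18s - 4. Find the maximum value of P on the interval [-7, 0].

Differentiating, P'(s) = 3s^2 + (33/2)s + 18; which vanishes at s = -4 and s = -3/2.
Candidates: P(-7) = -275/4, P(-4) = -8, P(-3/2) = -253/16, P(0) = -4.
The maximum over the interval is -4, attained at s = 0.

-4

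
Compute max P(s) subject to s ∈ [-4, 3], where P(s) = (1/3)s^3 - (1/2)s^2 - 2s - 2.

-5/6

P'(s) = s^2 - s - 2, which vanishes at s = -1 and s = 2.
Candidates: P(-4) = -70/3, P(-1) = -5/6, P(2) = -16/3, P(3) = -7/2.
Hence the absolute maximum is -5/6 at s = -1.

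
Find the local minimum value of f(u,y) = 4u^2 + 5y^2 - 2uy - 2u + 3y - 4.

-87/19

∂f/∂u = 8u - 2y - 2 = 0 and ∂f/∂y = -2u + 10y + 3 = 0, so (u, y) = (7/38, -5/19).
The Hessian has f_{uu} = 8, f_{yy} = 10, f_{uy} = -2, giving D = 76 > 0 with f_{uu} > 0, so the point is a local minimum.
f(7/38, -5/19) = -87/19.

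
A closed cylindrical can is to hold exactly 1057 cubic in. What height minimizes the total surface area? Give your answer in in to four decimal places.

11.0407

With radius r and height h, πr²h = 1057 so h = 1057/(πr²), and S(r) = 2πr² + 2πrh = 2πr² + 2·1057/r.
S'(r) = 4πr − 2·1057/r² = 0 ⇒ r³ = 1057/(2π), so r ≈ 5.5203 and h = 2r ≈ 11.0407.
S''(r) = 4π + 4·1057/r³ > 0, so this is the minimum; S ≈ 574.4222.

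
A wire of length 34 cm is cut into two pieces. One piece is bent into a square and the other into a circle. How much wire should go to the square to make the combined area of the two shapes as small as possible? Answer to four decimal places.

19.0434

Let x be the length used for the square. Square side x/4; circle radius (34−x)/(2π).
A(x) = (x/4)² + π·((34−x)/(2π))² = x²/16 + (34−x)²/(4π) for 0 ≤ x ≤ 34. A'(x) = x/8 − (34−x)/(2π) = 0 gives x = 4·34/(π+4) ≈ 19.0434.
A'' = 1/8 + 1/(2π) > 0, so this gives the minimum combined area; x ≈ 19.0434 cm to the square.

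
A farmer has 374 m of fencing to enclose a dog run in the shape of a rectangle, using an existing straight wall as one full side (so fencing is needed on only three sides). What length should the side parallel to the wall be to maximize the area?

Let the sides perpendicular to the wall have length x and the parallel side y, so 2x + y = 374 and the area is A = xy = x(374 − 2x).
A'(x) = 374 − 4x = 0 gives x = 187/2, and A''(x) = −4 < 0 confirms a maximum.
Then y = 374 − 2·187/2 = 187 and A = 34969/2.

187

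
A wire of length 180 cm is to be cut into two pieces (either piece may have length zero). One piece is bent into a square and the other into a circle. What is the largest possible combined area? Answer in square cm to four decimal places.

2578.3101

Let x be the length used for the square. Square side x/4; circle radius (180−x)/(2π).
A(x) = (x/4)² + π·((180−x)/(2π))² = x²/16 + (180−x)²/(4π) for 0 ≤ x ≤ 180. A'(x) = x/8 − (180−x)/(2π) = 0 gives x = 4·180/(π+4) ≈ 100.8178.
A'' > 0, so the interior critical point is a minimum; the maximum is at an endpoint. A(0) = 2578.3101 and A(180) = 2025.0000, so the largest area is 2578.3101.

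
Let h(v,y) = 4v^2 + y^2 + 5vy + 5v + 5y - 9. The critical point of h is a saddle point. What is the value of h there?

-9

∂h/∂v = 8v + 5y + 5 = 0 and ∂h/∂y = 5v + 2y + 5 = 0, so (v, y) = (-5/3, 5/3).
The Hessian has h_{vv} = 8, h_{yy} = 2, h_{vy} = 5, giving D = -9 < 0, so the point is a saddle point.
h(-5/3, 5/3) = -9.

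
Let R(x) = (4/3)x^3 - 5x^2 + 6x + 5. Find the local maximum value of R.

Critical points: R'(x) = 4x^2 - 10x + 6 vanishes at x = 1, 3/2.
Second-derivative test with R''(x) = 8x - 10: R''(1) = -2 < 0 ⇒ local maximum; R''(3/2) = 2 > 0 ⇒ local minimum.
Thus R has its local maximum at x = 1, with value 22/3.

22/3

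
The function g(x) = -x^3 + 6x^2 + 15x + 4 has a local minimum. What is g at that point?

-4

Critical points: g'(x) = -3x^2 + 12x + 15 vanishes at x = -1, 5.
g''(x) = -6x + 12. g''(-1) = 18 > 0 ⇒ local minimum; g''(5) = -18 < 0 ⇒ local maximum.
Thus g has its local minimum at x = -1, with value -4.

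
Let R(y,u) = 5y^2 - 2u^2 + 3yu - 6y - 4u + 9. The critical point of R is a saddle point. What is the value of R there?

∂R/∂y = 10y + 3u - 6 = 0 and ∂R/∂u = 3y - 4u - 4 = 0, so (y, u) = (36/49, -22/49).
The Hessian has R_{yy} = 10, R_{uu} = -4, R_{yu} = 3, giving D = -49 < 0, so the point is a saddle point.
R(36/49, -22/49) = 377/49.

377/49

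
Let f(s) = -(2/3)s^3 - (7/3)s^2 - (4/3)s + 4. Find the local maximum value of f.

f'(s) = -2s^2 - (14/3)s - 4/3. Setting f'(s) = 0 gives s ∈ {-2, -1/3}.
f''(s) = -4s - 14/3. f''(-2) = 10/3 > 0 ⇒ local minimum; f''(-1/3) = -10/3 < 0 ⇒ local maximum.
The local maximum is f(-1/3) = 341/81.

341/81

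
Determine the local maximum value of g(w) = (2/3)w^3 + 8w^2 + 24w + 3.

3

Critical points: g'(w) = 2w^2 + 16w + 24 vanishes at w = -6, -2.
g''(w) = 4w + 16. g''(-6) = -8 < 0 ⇒ local maximum; g''(-2) = 8 > 0 ⇒ local minimum.
The local maximum is g(-6) = 3.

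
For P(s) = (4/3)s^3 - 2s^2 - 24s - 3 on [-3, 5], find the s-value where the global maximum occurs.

-2

P'(s) = 4s^2 - 4s - 24, which vanishes at s = -2 and s = 3.
Evaluating at the critical points and endpoints: P(-3) = 15; P(-2) = 79/3; P(3) = -57; P(5) = -19/3.
So the maximum is P(-2) = 79/3.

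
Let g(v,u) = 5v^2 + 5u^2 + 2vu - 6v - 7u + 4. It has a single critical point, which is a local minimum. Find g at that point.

∂g/∂v = 10v + 2u - 6 = 0 and ∂g/∂u = 2v + 10u - 7 = 0, so (v, u) = (23/48, 29/48).
The Hessian has g_{vv} = 10, g_{uu} = 10, g_{vu} = 2, giving D = 96 > 0 with g_{vv} > 0, so the point is a local minimum.
g(23/48, 29/48) = 43/96.

43/96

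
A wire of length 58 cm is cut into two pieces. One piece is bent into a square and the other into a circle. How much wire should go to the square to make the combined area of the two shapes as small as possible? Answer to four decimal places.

Let x be the length used for the square. Square side x/4; circle radius (58−x)/(2π).
A(x) = (x/4)² + π·((58−x)/(2π))² = x²/16 + (58−x)²/(4π) for 0 ≤ x ≤ 58. A'(x) = x/8 − (58−x)/(2π) = 0 gives x = 4·58/(π+4) ≈ 32.4858.
A'' = 1/8 + 1/(2π) > 0, so this gives the minimum combined area; x ≈ 32.4858 cm to the square.

32.4858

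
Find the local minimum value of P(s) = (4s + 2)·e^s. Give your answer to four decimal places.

By the product rule, P'(s) = (4s + 6)·e^s. Since e^s > 0, the only critical point is s = -3/2.
P''(-3/2) has the same sign as 4 > 0, so this is a local minimum.
P(-3/2) = (-4)·e^(-3/2) ≈ -0.8925.

-0.8925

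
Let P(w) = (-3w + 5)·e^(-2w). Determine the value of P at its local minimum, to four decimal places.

-0.0197

By the product rule, P'(w) = (6w - 13)·e^(-2w). Since e^(-2w) > 0, the only critical point is w = 13/6.
P''(13/6) has the same sign as 6 > 0, so this is a local minimum.
P(13/6) = (-3/2)·e^(-13/3) ≈ -0.0197.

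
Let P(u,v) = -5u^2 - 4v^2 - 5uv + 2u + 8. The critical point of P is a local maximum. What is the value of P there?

∂P/∂u = -10u - 5v + 2 = 0 and ∂P/∂v = -5u - 8v = 0, so (u, v) = (16/55, -2/11).
The Hessian has P_{uu} = -10, P_{vv} = -8, P_{uv} = -5, giving D = 55 > 0 with P_{uu} < 0, so the point is a local maximum.
P(16/55, -2/11) = 456/55.

456/55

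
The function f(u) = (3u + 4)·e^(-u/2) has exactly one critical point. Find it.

By the product rule, f'(u) = (-(3/2)u + 1)·e^(-u/2). Since e^(-u/2) > 0, the only critical point is u = 2/3.
f''(2/3) has the same sign as -3/2 < 0, so this is a local maximum.
f(2/3) = (6)·e^(-1/3) ≈ 4.2992.

2/3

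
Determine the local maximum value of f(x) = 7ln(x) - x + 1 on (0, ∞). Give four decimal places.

7.6214

f'(x) = 7/x − 1 = 0 gives x = 7.
f''(x) = -7/x², which is negative for x > 0, so this is a local maximum.
f(7) = 7·ln(7) - 7 + 1 ≈ 7.6214.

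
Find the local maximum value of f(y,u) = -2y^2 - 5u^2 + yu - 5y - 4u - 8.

-45/13

∂f/∂y = -4y + u - 5 = 0 and ∂f/∂u = y - 10u - 4 = 0, so (y, u) = (-18/13, -7/13).
The Hessian has f_{yy} = -4, f_{uu} = -10, f_{yu} = 1, giving D = 39 > 0 with f_{yy} < 0, so the point is a local maximum.
f(-18/13, -7/13) = -45/13.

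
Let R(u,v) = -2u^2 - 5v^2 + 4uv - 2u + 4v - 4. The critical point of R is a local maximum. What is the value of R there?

∂R/∂u = -4u + 4v - 2 = 0 and ∂R/∂v = 4u - 10v + 4 = 0, so (u, v) = (-1/6, 1/3).
The Hessian has R_{uu} = -4, R_{vv} = -10, R_{uv} = 4, giving D = 24 > 0 with R_{uu} < 0, so the point is a local maximum.
R(-1/6, 1/3) = -19/6.

-19/6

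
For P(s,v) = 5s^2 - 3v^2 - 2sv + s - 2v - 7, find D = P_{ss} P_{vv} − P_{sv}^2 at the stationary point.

∂P/∂s = 10s - 2v + 1 = 0 and ∂P/∂v = -2s - 6v - 2 = 0, so (s, v) = (-5/32, -9/32).
The Hessian has P_{ss} = 10, P_{vv} = -6, P_{sv} = -2, giving D = -64 < 0, so the point is a saddle point.
D = (10)·(-6) − (-2)^2 = -64.

-64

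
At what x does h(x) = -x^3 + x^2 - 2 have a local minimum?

h'(x) = -3x^2 + 2x. Setting h'(x) = 0 gives x ∈ {0, 2/3}.
h''(x) = -6x + 2. h''(0) = 2 > 0 ⇒ local minimum; h''(2/3) = -2 < 0 ⇒ local maximum.
The local minimum is h(0) = -2.

0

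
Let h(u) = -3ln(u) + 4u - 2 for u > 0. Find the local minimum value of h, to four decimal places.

h'(u) = -3/u + 4 = 0 gives u = 3/4.
h''(u) = 3/u², which is positive for u > 0, so this is a local minimum.
h(3/4) = -3·ln(3/4) + 3 - 2 ≈ 1.8630.

1.8630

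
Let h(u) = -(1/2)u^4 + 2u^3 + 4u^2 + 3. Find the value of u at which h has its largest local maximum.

4

h'(u) = -2u^3 + 6u^2 + 8u. Setting h'(u) = 0 gives u ∈ {-1, 0, 4}.
Second-derivative test with h''(u) = -6u^2 + 12u + 8: h''(-1) = -10 < 0 ⇒ local maximum; h''(0) = 8 > 0 ⇒ local minimum; h''(4) = -40 < 0 ⇒ local maximum.
So the largest local maximum value is h(4) = 67.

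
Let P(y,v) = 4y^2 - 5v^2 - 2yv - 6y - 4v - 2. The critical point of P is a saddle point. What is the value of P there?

-59/21

∂P/∂y = 8y - 2v - 6 = 0 and ∂P/∂v = -2y - 10v - 4 = 0, so (y, v) = (13/21, -11/21).
The Hessian has P_{yy} = 8, P_{vv} = -10, P_{yv} = -2, giving D = -84 < 0, so the point is a saddle point.
P(13/21, -11/21) = -59/21.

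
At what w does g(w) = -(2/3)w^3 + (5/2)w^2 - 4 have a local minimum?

g'(w) = -2w^2 + 5w = 0 at w = 0, 5/2.
g''(w) = -4w + 5. g''(0) = 5 > 0 ⇒ local minimum; g''(5/2) = -5 < 0 ⇒ local maximum.
Thus g has its local minimum at w = 0, with value -4.

0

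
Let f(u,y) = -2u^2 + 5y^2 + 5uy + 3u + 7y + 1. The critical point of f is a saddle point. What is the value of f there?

∂f/∂u = -4u + 5y + 3 = 0 and ∂f/∂y = 5u + 10y + 7 = 0, so (u, y) = (-1/13, -43/65).
The Hessian has f_{uu} = -4, f_{yy} = 10, f_{uy} = 5, giving D = -65 < 0, so the point is a saddle point.
f(-1/13, -43/65) = -93/65.

-93/65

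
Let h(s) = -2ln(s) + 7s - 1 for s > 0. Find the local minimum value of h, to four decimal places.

h'(s) = -2/s + 7 = 0 gives s = 2/7.
h''(s) = 2/s², which is positive for s > 0, so this is a local minimum.
h(2/7) = -2·ln(2/7) + 2 - 1 ≈ 3.5055.

3.5055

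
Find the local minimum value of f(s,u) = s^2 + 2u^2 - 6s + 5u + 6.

-49/8

∂f/∂s = 2s - 6 = 0 and ∂f/∂u = 4u + 5 = 0, so (s, u) = (3, -5/4).
The Hessian has f_{ss} = 2, f_{uu} = 4, f_{su} = 0, giving D = 8 > 0 with f_{ss} > 0, so the point is a local minimum.
f(3, -5/4) = -49/8.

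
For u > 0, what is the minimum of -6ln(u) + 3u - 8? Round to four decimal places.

-6.1589

f'(u) = -6/u + 3 = 0 gives u = 2.
f''(u) = 6/u², which is positive for u > 0, so this is a local minimum.
f(2) = -6·ln(2) + 6 - 8 ≈ -6.1589.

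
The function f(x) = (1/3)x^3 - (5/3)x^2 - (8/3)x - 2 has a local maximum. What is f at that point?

-86/81

f'(x) = x^2 - (10/3)x - 8/3 = 0 at x = -2/3, 4.
Second-derivative test with f''(x) = 2x - 10/3: f''(-2/3) = -14/3 < 0 ⇒ local maximum; f''(4) = 14/3 > 0 ⇒ local minimum.
Thus f has its local maximum at x = -2/3, with value -86/81.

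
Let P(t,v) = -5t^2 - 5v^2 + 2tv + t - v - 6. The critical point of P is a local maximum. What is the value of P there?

∂P/∂t = -10t + 2v + 1 = 0 and ∂P/∂v = 2t - 10v - 1 = 0, so (t, v) = (1/12, -1/12).
The Hessian has P_{tt} = -10, P_{vv} = -10, P_{tv} = 2, giving D = 96 > 0 with P_{tt} < 0, so the point is a local maximum.
P(1/12, -1/12) = -71/12.

-71/12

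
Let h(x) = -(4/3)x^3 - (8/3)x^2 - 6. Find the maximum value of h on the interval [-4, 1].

110/3

The derivative is -4x^2 - (16/3)x, which vanishes at x = -4/3 and x = 0.
Candidates: h(-4) = 110/3, h(-4/3) = -614/81, h(0) = -6, h(1) = -10.
The maximum over the interval is 110/3, attained at x = -4.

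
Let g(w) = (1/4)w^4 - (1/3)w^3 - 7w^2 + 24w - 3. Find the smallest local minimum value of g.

-377/3

Critical points: g'(w) = w^3 - w^2 - 14w + 24 vanishes at w = -4, 2, 3.
Second-derivative test with g''(w) = 3w^2 - 2w - 14: g''(-4) = 42 > 0 ⇒ local minimum; g''(2) = -6 < 0 ⇒ local maximum; g''(3) = 7 > 0 ⇒ local minimum.
Thus g has its smallest local minimum at w = -4, with value -377/3.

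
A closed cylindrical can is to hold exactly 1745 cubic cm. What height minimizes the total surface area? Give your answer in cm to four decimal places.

13.0487

With radius r and height h, πr²h = 1745 so h = 1745/(πr²), and S(r) = 2πr² + 2πrh = 2πr² + 2·1745/r.
S'(r) = 4πr − 2·1745/r² = 0 ⇒ r³ = 1745/(2π), so r ≈ 6.5244 and h = 2r ≈ 13.0487.
S''(r) = 4π + 4·1745/r³ > 0, so this is the minimum; S ≈ 802.3764.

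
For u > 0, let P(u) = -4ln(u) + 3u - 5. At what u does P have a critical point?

4/3

P'(u) = -4/u + 3 = 0 gives u = 4/3.
P''(u) = 4/u², which is positive for u > 0, so this is a local minimum.
P(4/3) = -4·ln(4/3) + 4 - 5 ≈ -2.1507.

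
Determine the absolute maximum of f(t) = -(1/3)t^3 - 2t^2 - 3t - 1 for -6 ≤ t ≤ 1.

Differentiating, f'(t) = -t^2 - 4t - 3; which vanishes at t = -3 and t = -1.
Compare values at every candidate in [-6, 1]: f(-6) = 17,  f(-3) = -1,  f(-1) = 1/3,  f(1) = -19/3.
The maximum over the interval is 17, attained at t = -6.

17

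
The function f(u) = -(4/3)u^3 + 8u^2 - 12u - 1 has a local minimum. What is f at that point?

f'(u) = -4u^2 + 16u - 12 = 0 at u = 1, 3.
Second-derivative test with f''(u) = -8u + 16: f''(1) = 8 > 0 ⇒ local minimum; f''(3) = -8 < 0 ⇒ local maximum.
Thus f has its local minimum at u = 1, with value -19/3.

-19/3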